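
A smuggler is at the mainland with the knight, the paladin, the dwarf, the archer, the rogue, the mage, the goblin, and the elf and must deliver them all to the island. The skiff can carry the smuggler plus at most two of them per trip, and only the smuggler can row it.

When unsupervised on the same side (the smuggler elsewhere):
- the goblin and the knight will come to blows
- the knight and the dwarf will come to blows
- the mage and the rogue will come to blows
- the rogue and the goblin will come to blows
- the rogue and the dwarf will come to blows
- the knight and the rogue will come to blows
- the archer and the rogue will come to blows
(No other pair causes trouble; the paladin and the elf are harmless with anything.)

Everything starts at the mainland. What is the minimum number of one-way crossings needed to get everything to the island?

Counting alone: the smuggler can take at most 2 across per trip to the island, so moving all 8 needs at least 4 loaded trips out, with a return between consecutive ones — at least 7 crossings.
The safety rule pushes this higher. Following every safe sequence of crossings, the most of the 8 that can be at the island as the skiff arrives there on crossings 7, 9, 11 is 5, 6, 7 respectively — never all 8.
So no plan with fewer than 13 crossings exists, and this one achieves 13:
1. Smuggler goes to the island with the knight and the rogue.
2. Smuggler goes back to the mainland with the knight.
3. Smuggler goes to the island with the knight and the paladin.
4. Smuggler goes back to the mainland with the knight.
5. Smuggler goes to the island with the archer and the knight.
6. Smuggler goes back to the mainland with the rogue.
7. Smuggler goes to the island with the mage and the rogue.
8. Smuggler goes back to the mainland with the rogue.
9. Smuggler goes to the island with the dwarf and the goblin.
10. Smuggler goes back to the mainland with the knight.
11. Smuggler goes to the island with the elf and the knight.
12. Smuggler goes back to the mainland with the knight.
13. Smuggler goes to the island with the knight and the rogue.

13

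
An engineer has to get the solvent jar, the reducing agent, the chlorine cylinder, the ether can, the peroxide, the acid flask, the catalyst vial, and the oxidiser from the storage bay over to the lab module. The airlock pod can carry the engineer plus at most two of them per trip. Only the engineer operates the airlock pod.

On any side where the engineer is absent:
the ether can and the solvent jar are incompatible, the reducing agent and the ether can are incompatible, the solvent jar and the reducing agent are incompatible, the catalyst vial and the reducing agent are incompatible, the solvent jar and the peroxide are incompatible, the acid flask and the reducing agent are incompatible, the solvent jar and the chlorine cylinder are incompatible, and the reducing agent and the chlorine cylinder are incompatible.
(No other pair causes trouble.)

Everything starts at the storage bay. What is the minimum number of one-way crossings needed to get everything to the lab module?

Counting alone: the engineer can take at most 2 across per trip to the lab module, so moving all 8 needs at least 4 loaded trips out, with a return between consecutive ones — at least 7 crossings.
The safety rule pushes this higher. Following every safe sequence of crossings, the most of the 8 that can be at the lab module as the airlock pod arrives there on crossings 7, 9, 11 is 5, 6, 7 respectively — never all 8.
So no plan with fewer than 13 crossings exists, and this one achieves 13:
1. Engineer goes to the lab module with the reducing agent and the solvent jar.
2. Engineer goes back to the storage bay with the solvent jar.
3. Engineer goes to the lab module with the peroxide and the solvent jar.
4. Engineer goes back to the storage bay with the solvent jar.
5. Engineer goes to the lab module with the oxidiser and the solvent jar.
6. Engineer goes back to the storage bay with the solvent jar.
7. Engineer goes to the lab module with the chlorine cylinder and the ether can.
8. Engineer goes back to the storage bay with the reducing agent.
9. Engineer goes to the lab module with the acid flask and the reducing agent.
10. Engineer goes back to the storage bay with the reducing agent.
11. Engineer goes to the lab module with the catalyst vial and the solvent jar.
12. Engineer goes back to the storage bay with the solvent jar.
13. Engineer goes to the lab module with the reducing agent and the solvent jar.

13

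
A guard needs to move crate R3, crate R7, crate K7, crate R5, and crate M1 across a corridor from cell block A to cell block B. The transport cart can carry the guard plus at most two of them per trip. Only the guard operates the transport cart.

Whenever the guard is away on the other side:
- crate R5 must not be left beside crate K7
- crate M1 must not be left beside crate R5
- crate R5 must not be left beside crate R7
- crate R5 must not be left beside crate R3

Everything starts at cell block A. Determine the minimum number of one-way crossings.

7

Counting alone: the guard can take at most 2 across per trip to cell block B, so moving all 5 needs at least 3 loaded trips out, with a return between consecutive ones — at least 5 crossings.
The safety rule pushes this higher. Following every safe sequence of crossings, the most of the 5 that can be at cell block B as the transport cart arrives there on crossing 5 is 4 — never all 5.
So no plan with fewer than 7 crossings exists, and this one achieves 7:
1. Guard goes to cell block B with crate R5.
2. Guard goes back to cell block A alone.
3. Guard goes to cell block B with crate R3 and crate R7.
4. Guard goes back to cell block A with crate R5.
5. Guard goes to cell block B with crate K7 and crate R5.
6. Guard goes back to cell block A with crate R5.
7. Guard goes to cell block B with crate M1 and crate R5.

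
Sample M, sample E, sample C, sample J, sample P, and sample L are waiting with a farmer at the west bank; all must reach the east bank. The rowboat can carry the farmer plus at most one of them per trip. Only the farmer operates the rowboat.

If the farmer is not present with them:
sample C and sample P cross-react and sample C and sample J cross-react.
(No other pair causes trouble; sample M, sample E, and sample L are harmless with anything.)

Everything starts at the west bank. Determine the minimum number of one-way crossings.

13

Counting alone: the farmer can take at most 1 across per trip to the east bank, so moving all 6 needs at least 6 loaded trips out, with a return between consecutive ones — at least 11 crossings.
The safety rule pushes this higher. Following every safe sequence of crossings, the most of the 6 that can be at the east bank as the rowboat arrives there on crossing 11 is 5 — never all 6.
So no plan with fewer than 13 crossings exists, and this one achieves 13:
1. Farmer goes to the east bank with sample C.
2. Farmer goes back to the west bank alone.
3. Farmer goes to the east bank with sample M.
4. Farmer goes back to the west bank alone.
5. Farmer goes to the east bank with sample E.
6. Farmer goes back to the west bank alone.
7. Farmer goes to the east bank with sample J.
8. Farmer goes back to the west bank with sample C.
9. Farmer goes to the east bank with sample P.
10. Farmer goes back to the west bank alone.
11. Farmer goes to the east bank with sample L.
12. Farmer goes back to the west bank alone.
13. Farmer goes to the east bank with sample C.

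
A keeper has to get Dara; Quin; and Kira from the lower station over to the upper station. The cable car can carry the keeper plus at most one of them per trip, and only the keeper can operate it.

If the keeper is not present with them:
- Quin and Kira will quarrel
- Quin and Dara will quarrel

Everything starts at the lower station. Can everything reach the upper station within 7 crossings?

Yes — this plan uses 7 crossings (≤ 7):
1. Keeper goes to the upper station with Quin.  [the lower station: Dara, Kira | the upper station: Quin]
2. Keeper goes back to the lower station alone.  [the lower station: Dara, Kira | the upper station: Quin]
3. Keeper goes to the upper station with Dara.  [the lower station: Kira | the upper station: Dara, Quin]
4. Keeper goes back to the lower station with Quin.  [the lower station: Kira, Quin | the upper station: Dara]
5. Keeper goes to the upper station with Kira.  [the lower station: Quin | the upper station: Dara, Kira]
6. Keeper goes back to the lower station alone.  [the lower station: Quin | the upper station: Dara, Kira]
7. Keeper goes to the upper station with Quin.  [the lower station: — | the upper station: Dara, Kira, Quin]

Yes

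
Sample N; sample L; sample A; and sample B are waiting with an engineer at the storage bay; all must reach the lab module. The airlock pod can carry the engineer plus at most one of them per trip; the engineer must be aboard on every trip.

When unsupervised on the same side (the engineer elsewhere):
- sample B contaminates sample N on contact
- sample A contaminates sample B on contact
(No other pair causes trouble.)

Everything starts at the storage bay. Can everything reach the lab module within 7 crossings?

No

Counting alone: the engineer can take at most 1 across per trip to the lab module, so moving all 4 needs at least 4 loaded trips out, with a return between consecutive ones — at least 7 crossings.
The safety rule pushes this higher. Following every safe sequence of crossings, the most of the 4 that can be at the lab module as the airlock pod arrives there on crossing 7 is 3 — never all 4.
So the move cannot be finished within 7 crossings. (The shortest complete plan takes 9:)
1. Engineer goes to the lab module with sample B.  [the storage bay: sample A, sample L, sample N | the lab module: sample B]
2. Engineer goes back to the storage bay alone.  [the storage bay: sample A, sample L, sample N | the lab module: sample B]
3. Engineer goes to the lab module with sample N.  [the storage bay: sample A, sample L | the lab module: sample B, sample N]
4. Engineer goes back to the storage bay with sample B.  [the storage bay: sample A, sample B, sample L | the lab module: sample N]
5. Engineer goes to the lab module with sample A.  [the storage bay: sample B, sample L | the lab module: sample A, sample N]
6. Engineer goes back to the storage bay alone.  [the storage bay: sample B, sample L | the lab module: sample A, sample N]
7. Engineer goes to the lab module with sample L.  [the storage bay: sample B | the lab module: sample A, sample L, sample N]
8. Engineer goes back to the storage bay alone.  [the storage bay: sample B | the lab module: sample A, sample L, sample N]
9. Engineer goes to the lab module with sample B.  [the storage bay: — | the lab module: sample A, sample B, sample L, sample N]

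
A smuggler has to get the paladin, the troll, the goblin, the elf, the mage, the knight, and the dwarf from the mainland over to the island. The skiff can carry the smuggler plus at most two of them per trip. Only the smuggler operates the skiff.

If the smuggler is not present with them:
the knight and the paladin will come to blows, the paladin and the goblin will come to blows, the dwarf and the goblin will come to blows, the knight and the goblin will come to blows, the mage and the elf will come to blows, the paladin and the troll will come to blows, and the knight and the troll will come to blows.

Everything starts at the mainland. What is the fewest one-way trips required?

impossible

Whatever the first load, the items left behind include a forbidden pair without the smuggler. No opening move is safe, so no plan exists.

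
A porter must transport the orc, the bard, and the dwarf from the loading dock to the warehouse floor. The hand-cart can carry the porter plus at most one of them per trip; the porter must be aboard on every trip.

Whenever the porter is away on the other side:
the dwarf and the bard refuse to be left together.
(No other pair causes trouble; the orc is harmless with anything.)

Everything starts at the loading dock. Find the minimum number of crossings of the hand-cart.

Counting alone: the porter can take at most 1 across per trip to the warehouse floor, so moving all 3 needs at least 3 loaded trips out, with a return between consecutive ones — at least 5 crossings.
The plan below uses exactly 5 crossings, so it is optimal:
1. Porter goes to the warehouse floor with the bard.  [the loading dock: the dwarf, the orc | the warehouse floor: the bard]
2. Porter goes back to the loading dock alone.  [the loading dock: the dwarf, the orc | the warehouse floor: the bard]
3. Porter goes to the warehouse floor with the orc.  [the loading dock: the dwarf | the warehouse floor: the bard, the orc]
4. Porter goes back to the loading dock alone.  [the loading dock: the dwarf | the warehouse floor: the bard, the orc]
5. Porter goes to the warehouse floor with the dwarf.  [the loading dock: — | the warehouse floor: the bard, the dwarf, the orc]

5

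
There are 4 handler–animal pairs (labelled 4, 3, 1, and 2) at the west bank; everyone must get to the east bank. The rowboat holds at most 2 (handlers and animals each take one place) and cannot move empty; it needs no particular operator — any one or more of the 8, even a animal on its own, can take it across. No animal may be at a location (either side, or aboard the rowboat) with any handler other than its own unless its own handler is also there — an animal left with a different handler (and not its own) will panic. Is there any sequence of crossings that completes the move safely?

No

Following every safe sequence of crossings from the start, the most of the 8 that can be at the east bank as the rowboat arrives there on crossings 1, 3, 5 is 2, 3, 4 respectively; the best ever achieved is 4 of 8.
From crossing 7 on, no configuration arises that was not already reachable earlier: only 44 distinct safe configurations (who is on which side, and where the rowboat is) can ever be reached, none of them has everyone across, and every continuation just revisits them. So no valid plan exists.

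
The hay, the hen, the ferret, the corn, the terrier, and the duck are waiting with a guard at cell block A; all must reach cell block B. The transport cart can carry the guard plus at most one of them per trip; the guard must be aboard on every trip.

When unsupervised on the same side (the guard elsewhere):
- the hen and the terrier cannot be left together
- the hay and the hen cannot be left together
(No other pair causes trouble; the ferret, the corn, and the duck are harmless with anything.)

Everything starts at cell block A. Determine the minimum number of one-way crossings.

Counting alone: the guard can take at most 1 across per trip to cell block B, so moving all 6 needs at least 6 loaded trips out, with a return between consecutive ones — at least 11 crossings.
The safety rule pushes this higher. Following every safe sequence of crossings, the most of the 6 that can be at cell block B as the transport cart arrives there on crossing 11 is 5 — never all 6.
So no plan with fewer than 13 crossings exists, and this one achieves 13:
1. Guard goes to cell block B with the hen.  [cell block A: the corn, the duck, the ferret, the hay, the terrier | cell block B: the hen]
2. Guard goes back to cell block A alone.  [cell block A: the corn, the duck, the ferret, the hay, the terrier | cell block B: the hen]
3. Guard goes to cell block B with the hay.  [cell block A: the corn, the duck, the ferret, the terrier | cell block B: the hay, the hen]
4. Guard goes back to cell block A with the hen.  [cell block A: the corn, the duck, the ferret, the hen, the terrier | cell block B: the hay]
5. Guard goes to cell block B with the terrier.  [cell block A: the corn, the duck, the ferret, the hen | cell block B: the hay, the terrier]
6. Guard goes back to cell block A alone.  [cell block A: the corn, the duck, the ferret, the hen | cell block B: the hay, the terrier]
7. Guard goes to cell block B with the ferret.  [cell block A: the corn, the duck, the hen | cell block B: the ferret, the hay, the terrier]
8. Guard goes back to cell block A alone.  [cell block A: the corn, the duck, the hen | cell block B: the ferret, the hay, the terrier]
9. Guard goes to cell block B with the corn.  [cell block A: the duck, the hen | cell block B: the corn, the ferret, the hay, the terrier]
10. Guard goes back to cell block A alone.  [cell block A: the duck, the hen | cell block B: the corn, the ferret, the hay, the terrier]
11. Guard goes to cell block B with the duck.  [cell block A: the hen | cell block B: the corn, the duck, the ferret, the hay, the terrier]
12. Guard goes back to cell block A alone.  [cell block A: the hen | cell block B: the corn, the duck, the ferret, the hay, the terrier]
13. Guard goes to cell block B with the hen.  [cell block A: — | cell block B: the corn, the duck, the ferret, the hay, the hen, the terrier]

13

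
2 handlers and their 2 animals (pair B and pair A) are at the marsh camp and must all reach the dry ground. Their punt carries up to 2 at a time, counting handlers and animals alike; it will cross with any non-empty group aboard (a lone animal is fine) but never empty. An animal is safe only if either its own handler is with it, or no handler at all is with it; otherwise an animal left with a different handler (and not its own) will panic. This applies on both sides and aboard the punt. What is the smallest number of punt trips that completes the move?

Counting alone: each trip to the dry ground takes at most 2 across and each return brings at least 1 back, so after t trips out (and t−1 returns) at most 2t − (t−1) of the 4 are across; that first reaches 4 at t = 3, so at least 5 crossings are needed.
The plan below uses exactly 5 crossings, so it is optimal:
1. animal B and handler B cross → the dry ground.
2. handler B crosses ← the marsh camp.
3. handler A and handler B cross → the dry ground.
4. handler A crosses ← the marsh camp.
5. animal A and handler A cross → the dry ground.

5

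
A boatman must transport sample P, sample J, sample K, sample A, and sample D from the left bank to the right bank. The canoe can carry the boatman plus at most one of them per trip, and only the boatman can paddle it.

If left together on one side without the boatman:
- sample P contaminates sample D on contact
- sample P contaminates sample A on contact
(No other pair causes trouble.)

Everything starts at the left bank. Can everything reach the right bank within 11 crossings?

Yes — this plan uses 11 crossings (≤ 11):
1. Boatman goes to the right bank with sample P.  [the left bank: sample A, sample D, sample J, sample K | the right bank: sample P]
2. Boatman goes back to the left bank alone.  [the left bank: sample A, sample D, sample J, sample K | the right bank: sample P]
3. Boatman goes to the right bank with sample J.  [the left bank: sample A, sample D, sample K | the right bank: sample J, sample P]
4. Boatman goes back to the left bank alone.  [the left bank: sample A, sample D, sample K | the right bank: sample J, sample P]
5. Boatman goes to the right bank with sample K.  [the left bank: sample A, sample D | the right bank: sample J, sample K, sample P]
6. Boatman goes back to the left bank alone.  [the left bank: sample A, sample D | the right bank: sample J, sample K, sample P]
7. Boatman goes to the right bank with sample A.  [the left bank: sample D | the right bank: sample A, sample J, sample K, sample P]
8. Boatman goes back to the left bank with sample P.  [the left bank: sample D, sample P | the right bank: sample A, sample J, sample K]
9. Boatman goes to the right bank with sample D.  [the left bank: sample P | the right bank: sample A, sample D, sample J, sample K]
10. Boatman goes back to the left bank alone.  [the left bank: sample P | the right bank: sample A, sample D, sample J, sample K]
11. Boatman goes to the right bank with sample P.  [the left bank: — | the right bank: sample A, sample D, sample J, sample K, sample P]

Yes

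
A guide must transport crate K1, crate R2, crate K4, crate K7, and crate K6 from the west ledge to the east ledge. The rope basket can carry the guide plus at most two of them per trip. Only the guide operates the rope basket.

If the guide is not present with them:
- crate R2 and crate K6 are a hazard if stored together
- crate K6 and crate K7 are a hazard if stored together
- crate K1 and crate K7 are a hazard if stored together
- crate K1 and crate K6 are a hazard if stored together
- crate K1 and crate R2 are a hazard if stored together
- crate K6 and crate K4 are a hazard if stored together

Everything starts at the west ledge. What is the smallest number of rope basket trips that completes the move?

7

Counting alone: the guide can take at most 2 across per trip to the east ledge, so moving all 5 needs at least 3 loaded trips out, with a return between consecutive ones — at least 5 crossings.
The safety rule pushes this higher. Following every safe sequence of crossings, the most of the 5 that can be at the east ledge as the rope basket arrives there on crossing 5 is 4 — never all 5.
So no plan with fewer than 7 crossings exists, and this one achieves 7:
1. Guide goes to the east ledge with crate K1 and crate K6.  [the west ledge: crate K4, crate K7, crate R2 | the east ledge: crate K1, crate K6]
2. Guide goes back to the west ledge with crate K1.  [the west ledge: crate K1, crate K4, crate K7, crate R2 | the east ledge: crate K6]
3. Guide goes to the east ledge with crate K1 and crate K4.  [the west ledge: crate K7, crate R2 | the east ledge: crate K1, crate K4, crate K6]
4. Guide goes back to the west ledge with crate K6.  [the west ledge: crate K6, crate K7, crate R2 | the east ledge: crate K1, crate K4]
5. Guide goes to the east ledge with crate K7 and crate R2.  [the west ledge: crate K6 | the east ledge: crate K1, crate K4, crate K7, crate R2]
6. Guide goes back to the west ledge with crate K1.  [the west ledge: crate K1, crate K6 | the east ledge: crate K4, crate K7, crate R2]
7. Guide goes to the east ledge with crate K1 and crate K6.  [the west ledge: — | the east ledge: crate K1, crate K4, crate K6, crate K7, crate R2]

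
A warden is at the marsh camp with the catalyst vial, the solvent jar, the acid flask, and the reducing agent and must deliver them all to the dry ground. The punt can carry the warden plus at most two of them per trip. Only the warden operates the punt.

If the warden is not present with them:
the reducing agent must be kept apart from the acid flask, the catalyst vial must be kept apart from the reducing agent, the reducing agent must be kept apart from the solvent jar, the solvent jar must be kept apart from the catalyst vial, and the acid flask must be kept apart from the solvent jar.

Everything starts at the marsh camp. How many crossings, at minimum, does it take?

Counting alone: the warden can take at most 2 across per trip to the dry ground, so moving all 4 needs at least 2 loaded trips out, with a return between consecutive ones — at least 3 crossings.
The safety rule pushes this higher. Following every safe sequence of crossings, the most of the 4 that can be at the dry ground as the punt arrives there on crossing 3 is 3 — never all 4.
So no plan with fewer than 5 crossings exists, and this one achieves 5:
1. Warden goes to the dry ground with the reducing agent and the solvent jar.
2. Warden goes back to the marsh camp with the solvent jar.
3. Warden goes to the dry ground with the acid flask and the catalyst vial.
4. Warden goes back to the marsh camp with the reducing agent.
5. Warden goes to the dry ground with the reducing agent and the solvent jar.

5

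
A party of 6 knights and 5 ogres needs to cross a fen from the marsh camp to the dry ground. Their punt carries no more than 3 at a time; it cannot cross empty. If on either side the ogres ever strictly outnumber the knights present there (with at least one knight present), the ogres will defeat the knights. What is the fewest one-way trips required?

Counting alone: each trip to the dry ground takes at most 3 across and each return brings at least 1 back, so after t trips out (and t−1 returns) at most 3t − (t−1) of the 11 are across; that first reaches 11 at t = 5, so at least 9 crossings are needed.
The plan below uses exactly 9 crossings, so it is optimal:
1. 3 ogres → the dry ground.  (the marsh camp: 6K 2O; the dry ground: 0K 3O)
2. 1 ogre ← the marsh camp.  (the marsh camp: 6K 3O; the dry ground: 0K 2O)
3. 3 knights → the dry ground.  (the marsh camp: 3K 3O; the dry ground: 3K 2O)
4. 1 knight ← the marsh camp.  (the marsh camp: 4K 3O; the dry ground: 2K 2O)
5. 2 knights and 1 ogre → the dry ground.  (the marsh camp: 2K 2O; the dry ground: 4K 3O)
6. 1 knight ← the marsh camp.  (the marsh camp: 3K 2O; the dry ground: 3K 3O)
7. 2 knights and 1 ogre → the dry ground.  (the marsh camp: 1K 1O; the dry ground: 5K 4O)
8. 1 knight ← the marsh camp.  (the marsh camp: 2K 1O; the dry ground: 4K 4O)
9. 2 knights and 1 ogre → the dry ground.  (the marsh camp: 0K 0O; the dry ground: 6K 5O)

9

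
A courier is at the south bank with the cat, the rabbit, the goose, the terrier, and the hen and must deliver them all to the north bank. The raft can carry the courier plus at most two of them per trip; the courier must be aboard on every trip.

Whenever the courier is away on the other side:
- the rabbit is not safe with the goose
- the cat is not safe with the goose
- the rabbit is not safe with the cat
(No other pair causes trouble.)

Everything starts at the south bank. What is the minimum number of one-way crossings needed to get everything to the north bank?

7

Counting alone: the courier can take at most 2 across per trip to the north bank, so moving all 5 needs at least 3 loaded trips out, with a return between consecutive ones — at least 5 crossings.
The safety rule pushes this higher. Following every safe sequence of crossings, the most of the 5 that can be at the north bank as the raft arrives there on crossing 5 is 4 — never all 5.
So no plan with fewer than 7 crossings exists, and this one achieves 7:
1. Courier goes to the north bank with the cat and the rabbit.  [the south bank: the goose, the hen, the terrier | the north bank: the cat, the rabbit]
2. Courier goes back to the south bank with the cat.  [the south bank: the cat, the goose, the hen, the terrier | the north bank: the rabbit]
3. Courier goes to the north bank with the cat and the terrier.  [the south bank: the goose, the hen | the north bank: the cat, the rabbit, the terrier]
4. Courier goes back to the south bank with the cat.  [the south bank: the cat, the goose, the hen | the north bank: the rabbit, the terrier]
5. Courier goes to the north bank with the cat and the hen.  [the south bank: the goose | the north bank: the cat, the hen, the rabbit, the terrier]
6. Courier goes back to the south bank with the cat.  [the south bank: the cat, the goose | the north bank: the hen, the rabbit, the terrier]
7. Courier goes to the north bank with the cat and the goose.  [the south bank: — | the north bank: the cat, the goose, the hen, the rabbit, the terrier]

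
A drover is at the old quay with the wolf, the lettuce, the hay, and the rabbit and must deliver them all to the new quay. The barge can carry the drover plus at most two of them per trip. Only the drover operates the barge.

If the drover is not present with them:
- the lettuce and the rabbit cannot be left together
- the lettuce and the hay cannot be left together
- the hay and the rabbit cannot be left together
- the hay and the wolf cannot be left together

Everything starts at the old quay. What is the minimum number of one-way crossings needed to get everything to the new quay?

Counting alone: the drover can take at most 2 across per trip to the new quay, so moving all 4 needs at least 2 loaded trips out, with a return between consecutive ones — at least 3 crossings.
The safety rule pushes this higher. Following every safe sequence of crossings, the most of the 4 that can be at the new quay as the barge arrives there on crossing 3 is 3 — never all 4.
So no plan with fewer than 5 crossings exists, and this one achieves 5:
1. Drover goes to the new quay with the hay and the lettuce.  [the old quay: the rabbit, the wolf | the new quay: the hay, the lettuce]
2. Drover goes back to the old quay with the lettuce.  [the old quay: the lettuce, the rabbit, the wolf | the new quay: the hay]
3. Drover goes to the new quay with the lettuce and the wolf.  [the old quay: the rabbit | the new quay: the hay, the lettuce, the wolf]
4. Drover goes back to the old quay with the hay.  [the old quay: the hay, the rabbit | the new quay: the lettuce, the wolf]
5. Drover goes to the new quay with the hay and the rabbit.  [the old quay: — | the new quay: the hay, the lettuce, the rabbit, the wolf]

5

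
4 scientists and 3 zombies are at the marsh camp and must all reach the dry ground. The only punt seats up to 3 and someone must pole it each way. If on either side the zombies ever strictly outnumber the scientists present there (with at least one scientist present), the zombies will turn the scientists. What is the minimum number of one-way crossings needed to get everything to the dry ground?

Counting alone: each trip to the dry ground takes at most 3 across and each return brings at least 1 back, so after t trips out (and t−1 returns) at most 3t − (t−1) of the 7 are across; that first reaches 7 at t = 3, so at least 5 crossings are needed.
The plan below uses exactly 5 crossings, so it is optimal:
1. 3 zombies → the dry ground.  (the marsh camp: 4S 0Z; the dry ground: 0S 3Z)
2. 1 zombie ← the marsh camp.  (the marsh camp: 4S 1Z; the dry ground: 0S 2Z)
3. 3 scientists → the dry ground.  (the marsh camp: 1S 1Z; the dry ground: 3S 2Z)
4. 1 scientist ← the marsh camp.  (the marsh camp: 2S 1Z; the dry ground: 2S 2Z)
5. 2 scientists and 1 zombie → the dry ground.  (the marsh camp: 0S 0Z; the dry ground: 4S 3Z)

5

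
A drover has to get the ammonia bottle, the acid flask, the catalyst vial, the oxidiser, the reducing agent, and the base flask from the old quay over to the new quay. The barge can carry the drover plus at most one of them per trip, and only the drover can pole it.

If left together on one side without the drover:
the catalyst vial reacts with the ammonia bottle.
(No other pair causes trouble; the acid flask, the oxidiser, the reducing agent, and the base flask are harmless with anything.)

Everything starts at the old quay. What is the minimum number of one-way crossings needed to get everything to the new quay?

Counting alone: the drover can take at most 1 across per trip to the new quay, so moving all 6 needs at least 6 loaded trips out, with a return between consecutive ones — at least 11 crossings.
The plan below uses exactly 11 crossings, so it is optimal:
1. Drover goes to the new quay with the ammonia bottle.
2. Drover goes back to the old quay alone.
3. Drover goes to the new quay with the acid flask.
4. Drover goes back to the old quay alone.
5. Drover goes to the new quay with the oxidiser.
6. Drover goes back to the old quay alone.
7. Drover goes to the new quay with the reducing agent.
8. Drover goes back to the old quay alone.
9. Drover goes to the new quay with the base flask.
10. Drover goes back to the old quay alone.
11. Drover goes to the new quay with the catalyst vial.

11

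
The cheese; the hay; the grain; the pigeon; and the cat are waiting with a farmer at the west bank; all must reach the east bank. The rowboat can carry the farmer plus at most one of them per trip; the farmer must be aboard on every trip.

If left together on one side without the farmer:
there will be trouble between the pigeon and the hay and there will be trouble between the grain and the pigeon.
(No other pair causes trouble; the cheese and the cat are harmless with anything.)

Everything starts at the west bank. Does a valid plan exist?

1. Farmer goes to the east bank with the pigeon.  [the west bank: the cat, the cheese, the grain, the hay | the east bank: the pigeon]
2. Farmer goes back to the west bank alone.  [the west bank: the cat, the cheese, the grain, the hay | the east bank: the pigeon]
3. Farmer goes to the east bank with the cheese.  [the west bank: the cat, the grain, the hay | the east bank: the cheese, the pigeon]
4. Farmer goes back to the west bank alone.  [the west bank: the cat, the grain, the hay | the east bank: the cheese, the pigeon]
5. Farmer goes to the east bank with the hay.  [the west bank: the cat, the grain | the east bank: the cheese, the hay, the pigeon]
6. Farmer goes back to the west bank with the pigeon.  [the west bank: the cat, the grain, the pigeon | the east bank: the cheese, the hay]
7. Farmer goes to the east bank with the grain.  [the west bank: the cat, the pigeon | the east bank: the cheese, the grain, the hay]
8. Farmer goes back to the west bank alone.  [the west bank: the cat, the pigeon | the east bank: the cheese, the grain, the hay]
9. Farmer goes to the east bank with the cat.  [the west bank: the pigeon | the east bank: the cat, the cheese, the grain, the hay]
10. Farmer goes back to the west bank alone.  [the west bank: the pigeon | the east bank: the cat, the cheese, the grain, the hay]
11. Farmer goes to the east bank with the pigeon.  [the west bank: — | the east bank: the cat, the cheese, the grain, the hay, the pigeon]

Yes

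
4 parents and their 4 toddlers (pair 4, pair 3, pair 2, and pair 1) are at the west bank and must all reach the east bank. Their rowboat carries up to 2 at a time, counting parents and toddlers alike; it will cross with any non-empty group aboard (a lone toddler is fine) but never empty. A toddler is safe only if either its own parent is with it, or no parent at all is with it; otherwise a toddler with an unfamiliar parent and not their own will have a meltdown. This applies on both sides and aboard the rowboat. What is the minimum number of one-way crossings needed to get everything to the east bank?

impossible

Following every safe sequence of crossings from the start, the most of the 8 that can be at the east bank as the rowboat arrives there on crossings 1, 3, 5 is 2, 3, 4 respectively; the best ever achieved is 4 of 8.
From crossing 7 on, no configuration arises that was not already reachable earlier: only 44 distinct safe configurations (who is on which side, and where the rowboat is) can ever be reached, none of them has everyone across, and every continuation just revisits them. So no valid plan exists.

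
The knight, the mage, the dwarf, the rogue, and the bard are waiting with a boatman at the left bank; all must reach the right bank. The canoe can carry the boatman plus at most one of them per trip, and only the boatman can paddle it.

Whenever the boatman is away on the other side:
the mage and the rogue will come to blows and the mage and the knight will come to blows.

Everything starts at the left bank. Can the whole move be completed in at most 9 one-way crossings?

Counting alone: the boatman can take at most 1 across per trip to the right bank, so moving all 5 needs at least 5 loaded trips out, with a return between consecutive ones — at least 9 crossings.
The safety rule pushes this higher. Following every safe sequence of crossings, the most of the 5 that can be at the right bank as the canoe arrives there on crossing 9 is 4 — never all 5.
So the move cannot be finished within 9 crossings. (The shortest complete plan takes 11:)
1. Boatman goes to the right bank with the mage.
2. Boatman goes back to the left bank alone.
3. Boatman goes to the right bank with the knight.
4. Boatman goes back to the left bank with the mage.
5. Boatman goes to the right bank with the rogue.
6. Boatman goes back to the left bank alone.
7. Boatman goes to the right bank with the dwarf.
8. Boatman goes back to the left bank alone.
9. Boatman goes to the right bank with the bard.
10. Boatman goes back to the left bank alone.
11. Boatman goes to the right bank with the mage.

No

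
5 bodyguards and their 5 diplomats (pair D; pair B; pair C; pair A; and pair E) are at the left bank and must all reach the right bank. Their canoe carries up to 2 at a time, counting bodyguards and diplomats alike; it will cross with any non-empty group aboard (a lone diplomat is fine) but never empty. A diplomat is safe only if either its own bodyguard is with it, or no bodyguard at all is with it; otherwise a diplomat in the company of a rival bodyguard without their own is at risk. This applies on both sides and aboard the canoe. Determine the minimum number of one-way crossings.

Following every safe sequence of crossings from the start, the most of the 10 that can be at the right bank as the canoe arrives there on crossings 1, 3, 5, 7 is 2, 3, 4, 5 respectively; the best ever achieved is 5 of 10.
From crossing 9 on, no configuration arises that was not already reachable earlier: only 82 distinct safe configurations (who is on which side, and where the canoe is) can ever be reached, none of them has everyone across, and every continuation just revisits them. So no valid plan exists.

impossible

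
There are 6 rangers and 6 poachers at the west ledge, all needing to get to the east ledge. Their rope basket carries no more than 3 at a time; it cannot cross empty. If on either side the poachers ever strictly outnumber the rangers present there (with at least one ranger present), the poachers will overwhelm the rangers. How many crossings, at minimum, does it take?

impossible

Following every safe sequence of crossings from the start, the most of the 12 that can be at the east ledge as the rope basket arrives there on crossings 1, 3, 5 is 3, 5, 6 respectively; the best ever achieved is 6 of 12.
From crossing 7 on, no configuration arises that was not already reachable earlier: only 17 distinct safe configurations (who is on which side, and where the rope basket is) can ever be reached, none of them has everyone across, and every continuation just revisits them. They are: 0 rangers + 0 poachers across (rope basket back at the start); 0 rangers + 1 poacher across (rope basket there); 0 rangers + 1 poacher across (rope basket back at the start); 0 rangers + 2 poachers across (rope basket there); 0 rangers + 2 poachers across (rope basket back at the start); 0 rangers + 3 poachers across (rope basket there); 0 rangers + 3 poachers across (rope basket back at the start); 0 rangers + 4 poachers across (rope basket there); 0 rangers + 4 poachers across (rope basket back at the start); 0 rangers + 5 poachers across (rope basket there); 0 rangers + 5 poachers across (rope basket back at the start); 0 rangers + 6 poachers across (rope basket there); 1 ranger + 1 poacher across (rope basket there); 1 ranger + 1 poacher across (rope basket back at the start); 2 rangers + 2 poachers across (rope basket there); 2 rangers + 2 poachers across (rope basket back at the start); 3 rangers + 3 poachers across (rope basket there). So no valid plan exists.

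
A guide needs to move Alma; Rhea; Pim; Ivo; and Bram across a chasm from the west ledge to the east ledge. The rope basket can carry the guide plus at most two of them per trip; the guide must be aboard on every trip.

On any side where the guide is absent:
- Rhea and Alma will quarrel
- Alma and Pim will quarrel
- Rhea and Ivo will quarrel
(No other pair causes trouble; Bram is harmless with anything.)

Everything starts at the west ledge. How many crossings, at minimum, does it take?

Counting alone: the guide can take at most 2 across per trip to the east ledge, so moving all 5 needs at least 3 loaded trips out, with a return between consecutive ones — at least 5 crossings.
The plan below uses exactly 5 crossings, so it is optimal:
1. Guide goes to the east ledge with Alma and Rhea.
2. Guide goes back to the west ledge with Alma.
3. Guide goes to the east ledge with Bram and Pim.
4. Guide goes back to the west ledge alone.
5. Guide goes to the east ledge with Alma and Ivo.

5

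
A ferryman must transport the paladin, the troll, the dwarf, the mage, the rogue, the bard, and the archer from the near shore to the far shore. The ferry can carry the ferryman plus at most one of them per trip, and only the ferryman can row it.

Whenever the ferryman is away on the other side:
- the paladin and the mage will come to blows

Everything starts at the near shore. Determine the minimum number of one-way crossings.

13

Counting alone: the ferryman can take at most 1 across per trip to the far shore, so moving all 7 needs at least 7 loaded trips out, with a return between consecutive ones — at least 13 crossings.
The plan below uses exactly 13 crossings, so it is optimal:
1. Ferryman goes to the far shore with the paladin.  [the near shore: the archer, the bard, the dwarf, the mage, the rogue, the troll | the far shore: the paladin]
2. Ferryman goes back to the near shore alone.  [the near shore: the archer, the bard, the dwarf, the mage, the rogue, the troll | the far shore: the paladin]
3. Ferryman goes to the far shore with the troll.  [the near shore: the archer, the bard, the dwarf, the mage, the rogue | the far shore: the paladin, the troll]
4. Ferryman goes back to the near shore alone.  [the near shore: the archer, the bard, the dwarf, the mage, the rogue | the far shore: the paladin, the troll]
5. Ferryman goes to the far shore with the dwarf.  [the near shore: the archer, the bard, the mage, the rogue | the far shore: the dwarf, the paladin, the troll]
6. Ferryman goes back to the near shore alone.  [the near shore: the archer, the bard, the mage, the rogue | the far shore: the dwarf, the paladin, the troll]
7. Ferryman goes to the far shore with the rogue.  [the near shore: the archer, the bard, the mage | the far shore: the dwarf, the paladin, the rogue, the troll]
8. Ferryman goes back to the near shore alone.  [the near shore: the archer, the bard, the mage | the far shore: the dwarf, the paladin, the rogue, the troll]
9. Ferryman goes to the far shore with the bard.  [the near shore: the archer, the mage | the far shore: the bard, the dwarf, the paladin, the rogue, the troll]
10. Ferryman goes back to the near shore alone.  [the near shore: the archer, the mage | the far shore: the bard, the dwarf, the paladin, the rogue, the troll]
11. Ferryman goes to the far shore with the archer.  [the near shore: the mage | the far shore: the archer, the bard, the dwarf, the paladin, the rogue, the troll]
12. Ferryman goes back to the near shore alone.  [the near shore: the mage | the far shore: the archer, the bard, the dwarf, the paladin, the rogue, the troll]
13. Ferryman goes to the far shore with the mage.  [the near shore: — | the far shore: the archer, the bard, the dwarf, the mage, the paladin, the rogue, the troll]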